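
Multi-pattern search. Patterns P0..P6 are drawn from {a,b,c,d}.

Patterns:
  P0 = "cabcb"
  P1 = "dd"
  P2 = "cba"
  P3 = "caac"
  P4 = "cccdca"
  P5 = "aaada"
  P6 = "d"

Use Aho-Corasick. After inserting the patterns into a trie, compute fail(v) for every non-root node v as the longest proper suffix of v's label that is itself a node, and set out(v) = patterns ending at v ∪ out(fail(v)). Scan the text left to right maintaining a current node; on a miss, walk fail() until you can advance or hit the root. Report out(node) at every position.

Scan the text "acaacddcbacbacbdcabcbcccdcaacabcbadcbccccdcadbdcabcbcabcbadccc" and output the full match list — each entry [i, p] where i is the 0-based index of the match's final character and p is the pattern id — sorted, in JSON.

Build automaton:
Trie nodes:
  0='ε' goto a→17 c→1 d→6
  1='c' goto a→2 b→8 c→12
  2='ca' goto a→10 b→3
  3='cab' goto c→4
  4='cabc' goto b→5
  5='cabcb' goto ·  ←P0
  6='d' goto d→7  ←P6
  7='dd' goto ·  ←P1
  8='cb' goto a→9
  9='cba' goto ·  ←P2
  10='caa' goto c→11
  11='caac' goto ·  ←P3
  12='cc' goto c→13
  13='ccc' goto d→14
  14='cccd' goto c→15
  15='cccdc' goto a→16
  16='cccdca' goto ·  ←P4
  17='a' goto a→18
  18='aa' goto a→19
  19='aaa' goto d→20
  20='aaad' goto a→21
  21='aaada' goto ·  ←P5

BFS fail/out derivation:
  n1('c'): parent n0 fail=0; on 'c' 0 → fail=0;  out ∅∪∅=∅
  n6('d'): parent n0 fail=0; on 'd' 0 → fail=0;  out {6}∪∅={6}
  n17('a'): parent n0 fail=0; on 'a' 0 → fail=0;  out ∅∪∅=∅
  n2('ca'): parent n1 fail=0; on 'a' 0 → fail=17;  out ∅∪∅=∅
  n7('dd'): parent n6 fail=0; on 'd' 0 → fail=6;  out {1}∪{6}={1,6}
  n8('cb'): parent n1 fail=0; on 'b' 0 → fail=0;  out ∅∪∅=∅
  n12('cc'): parent n1 fail=0; on 'c' 0 → fail=1;  out ∅∪∅=∅
  n18('aa'): parent n17 fail=0; on 'a' 0 → fail=17;  out ∅∪∅=∅
  n3('cab'): parent n2 fail=17; on 'b' 17→0 → fail=0;  out ∅∪∅=∅
  n9('cba'): parent n8 fail=0; on 'a' 0 → fail=17;  out {2}∪∅={2}
  n10('caa'): parent n2 fail=17; on 'a' 17 → fail=18;  out ∅∪∅=∅
  n13('ccc'): parent n12 fail=1; on 'c' 1 → fail=12;  out ∅∪∅=∅
  n19('aaa'): parent n18 fail=17; on 'a' 17 → fail=18;  out ∅∪∅=∅
  n4('cabc'): parent n3 fail=0; on 'c' 0 → fail=1;  out ∅∪∅=∅
  n11('caac'): parent n10 fail=18; on 'c' 18→17→0 → fail=1;  out {3}∪∅={3}
  n14('cccd'): parent n13 fail=12; on 'd' 12→1→0 → fail=6;  out ∅∪{6}={6}
  n20('aaad'): parent n19 fail=18; on 'd' 18→17→0 → fail=6;  out ∅∪{6}={6}
  n5('cabcb'): parent n4 fail=1; on 'b' 1 → fail=8;  out {0}∪∅={0}
  n15('cccdc'): parent n14 fail=6; on 'c' 6→0 → fail=1;  out ∅∪∅=∅
  n21('aaada'): parent n20 fail=6; on 'a' 6→0 → fail=17;  out {5}∪∅={5}
  n16('cccdca'): parent n15 fail=1; on 'a' 1 → fail=2;  out {4}∪∅={4}

Scan:
[0] read 'a'  n0⇒n17
[1] read 'c'  n17⇒n1 ·f
[2] read 'a'  n1⇒n2
[3] read 'a'  n2⇒n10
[4] read 'c'  n10⇒n11  → match P3@[1:4]
[5] read 'd'  n11⇒n6 ·f  → match P6@[5:5]
[6] read 'd'  n6⇒n7  → match P1@[5:6],P6@[6:6]
[7] read 'c'  n7⇒n1 ·f
[8] read 'b'  n1⇒n8
[9] read 'a'  n8⇒n9  → match P2@[7:9]
[10] read 'c'  n9⇒n1 ·f
[11] read 'b'  n1⇒n8
[12] read 'a'  n8⇒n9  → match P2@[10:12]
[13] read 'c'  n9⇒n1 ·f
[14] read 'b'  n1⇒n8
[15] read 'd'  n8⇒n6 ·f  → match P6@[15:15]
[16] read 'c'  n6⇒n1 ·f
[17] read 'a'  n1⇒n2
[18] read 'b'  n2⇒n3
[19] read 'c'  n3⇒n4
[20] read 'b'  n4⇒n5  → match P0@[16:20]
[21] read 'c'  n5⇒n1 ·f
[22] read 'c'  n1⇒n12
[23] read 'c'  n12⇒n13
[24] read 'd'  n13⇒n14  → match P6@[24:24]
[25] read 'c'  n14⇒n15
[26] read 'a'  n15⇒n16  → match P4@[21:26]
[27] read 'a'  n16⇒n10 ·f
[28] read 'c'  n10⇒n11  → match P3@[25:28]
[29] read 'a'  n11⇒n2 ·f
[30] read 'b'  n2⇒n3
[31] read 'c'  n3⇒n4
[32] read 'b'  n4⇒n5  → match P0@[28:32]
[33] read 'a'  n5⇒n9 ·f  → match P2@[31:33]
[34] read 'd'  n9⇒n6 ·f  → match P6@[34:34]
[35] read 'c'  n6⇒n1 ·f
[36] read 'b'  n1⇒n8
[37] read 'c'  n8⇒n1 ·f
[38] read 'c'  n1⇒n12
[39] read 'c'  n12⇒n13
[40] read 'c'  n13⇒n13 ·f
[41] read 'd'  n13⇒n14  → match P6@[41:41]
[42] read 'c'  n14⇒n15
[43] read 'a'  n15⇒n16  → match P4@[38:43]
[44] read 'd'  n16⇒n6 ·f  → match P6@[44:44]
[45] read 'b'  n6⇒n0 ·f
[46] read 'd'  n0⇒n6  → match P6@[46:46]
[47] read 'c'  n6⇒n1 ·f
[48] read 'a'  n1⇒n2
[49] read 'b'  n2⇒n3
[50] read 'c'  n3⇒n4
[51] read 'b'  n4⇒n5  → match P0@[47:51]
[52] read 'c'  n5⇒n1 ·f
[53] read 'a'  n1⇒n2
[54] read 'b'  n2⇒n3
[55] read 'c'  n3⇒n4
[56] read 'b'  n4⇒n5  → match P0@[52:56]
[57] read 'a'  n5⇒n9 ·f  → match P2@[55:57]
[58] read 'd'  n9⇒n6 ·f  → match P6@[58:58]
[59] read 'c'  n6⇒n1 ·f
[60] read 'c'  n1⇒n12
[61] read 'c'  n12⇒n13

Matches: [[4,3],[5,6],[6,1],[6,6],[9,2],[12,2],[15,6],[20,0],[24,6],[26,4],[28,3],[32,0],[33,2],[34,6],[41,6],[43,4],[44,6],[46,6],[51,0],[56,0],[57,2],[58,6]]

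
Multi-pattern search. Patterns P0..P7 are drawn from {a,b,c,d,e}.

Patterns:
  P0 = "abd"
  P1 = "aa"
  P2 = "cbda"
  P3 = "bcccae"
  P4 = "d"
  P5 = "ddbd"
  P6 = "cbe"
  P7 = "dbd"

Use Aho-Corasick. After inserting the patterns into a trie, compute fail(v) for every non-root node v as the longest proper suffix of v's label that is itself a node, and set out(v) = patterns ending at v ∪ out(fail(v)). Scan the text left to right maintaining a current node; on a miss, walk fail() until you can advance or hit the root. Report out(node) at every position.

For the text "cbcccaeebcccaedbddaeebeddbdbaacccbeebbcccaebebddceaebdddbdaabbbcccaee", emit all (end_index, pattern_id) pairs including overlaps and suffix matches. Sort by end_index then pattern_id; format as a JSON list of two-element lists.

Construct AC machine:
Trie nodes:
  0='ε' goto a→1 b→9 c→5 d→15
  1='a' goto a→4 b→2
  2='ab' goto d→3
  3='abd' goto ·  [P0 ends]
  4='aa' goto ·  [P1 ends]
  5='c' goto b→6
  6='cb' goto d→7 e→19
  7='cbd' goto a→8
  8='cbda' goto ·  [P2 ends]
  9='b' goto c→10
  10='bc' goto c→11
  11='bcc' goto c→12
  12='bccc' goto a→13
  13='bccca' goto e→14
  14='bcccae' goto ·  [P3 ends]
  15='d' goto b→20 d→16  [P4 ends]
  16='dd' goto b→17
  17='ddb' goto d→18
  18='ddbd' goto ·  [P5 ends]
  19='cbe' goto ·  [P6 ends]
  20='db' goto d→21
  21='dbd' goto ·  [P7 ends]

BFS fail/out derivation:
  n1('a'): parent n0 fail=0; on 'a' 0 → fail=0;  out ∅∪∅=∅
  n5('c'): parent n0 fail=0; on 'c' 0 → fail=0;  out ∅∪∅=∅
  n9('b'): parent n0 fail=0; on 'b' 0 → fail=0;  out ∅∪∅=∅
  n15('d'): parent n0 fail=0; on 'd' 0 → fail=0;  out {4}∪∅={4}
  n2('ab'): parent n1 fail=0; on 'b' 0 → fail=9;  out ∅∪∅=∅
  n4('aa'): parent n1 fail=0; on 'a' 0 → fail=1;  out {1}∪∅={1}
  n6('cb'): parent n5 fail=0; on 'b' 0 → fail=9;  out ∅∪∅=∅
  n10('bc'): parent n9 fail=0; on 'c' 0 → fail=5;  out ∅∪∅=∅
  n16('dd'): parent n15 fail=0; on 'd' 0 → fail=15;  out ∅∪{4}={4}
  n20('db'): parent n15 fail=0; on 'b' 0 → fail=9;  out ∅∪∅=∅
  n3('abd'): parent n2 fail=9; on 'd' 9→0 → fail=15;  out {0}∪{4}={0,4}
  n7('cbd'): parent n6 fail=9; on 'd' 9→0 → fail=15;  out ∅∪{4}={4}
  n11('bcc'): parent n10 fail=5; on 'c' 5→0 → fail=5;  out ∅∪∅=∅
  n17('ddb'): parent n16 fail=15; on 'b' 15 → fail=20;  out ∅∪∅=∅
  n19('cbe'): parent n6 fail=9; on 'e' 9→0 → fail=0;  out {6}∪∅={6}
  n21('dbd'): parent n20 fail=9; on 'd' 9→0 → fail=15;  out {7}∪{4}={4,7}
  n8('cbda'): parent n7 fail=15; on 'a' 15→0 → fail=1;  out {2}∪∅={2}
  n12('bccc'): parent n11 fail=5; on 'c' 5→0 → fail=5;  out ∅∪∅=∅
  n18('ddbd'): parent n17 fail=20; on 'd' 20 → fail=21;  out {5}∪{4,7}={4,5,7}
  n13('bccca'): parent n12 fail=5; on 'a' 5→0 → fail=1;  out ∅∪∅=∅
  n14('bcccae'): parent n13 fail=1; on 'e' 1→0 → fail=0;  out {3}∪∅={3}

Run:
pos 0 'c': at 5
pos 1 'b': at 6
pos 2 'c': at 10 (fail-walked)
pos 3 'c': at 11
pos 4 'c': at 12
pos 5 'a': at 13
pos 6 'e': at 14  → match P3@[1:6]
pos 7 'e': at 0 (fail-walked)
pos 8 'b': at 9
pos 9 'c': at 10
pos 10 'c': at 11
pos 11 'c': at 12
pos 12 'a': at 13
pos 13 'e': at 14  → match P3@[8:13]
pos 14 'd': at 15 (fail-walked)  → match P4@[14:14]
pos 15 'b': at 20
pos 16 'd': at 21  → match P4@[16:16],P7@[14:16]
pos 17 'd': at 16 (fail-walked)  → match P4@[17:17]
pos 18 'a': at 1 (fail-walked)
pos 19 'e': at 0 (fail-walked)
pos 20 'e': at 0
pos 21 'b': at 9
pos 22 'e': at 0 (fail-walked)
pos 23 'd': at 15  → match P4@[23:23]
pos 24 'd': at 16  → match P4@[24:24]
pos 25 'b': at 17
pos 26 'd': at 18  → match P4@[26:26],P5@[23:26],P7@[24:26]
pos 27 'b': at 20 (fail-walked)
pos 28 'a': at 1 (fail-walked)
pos 29 'a': at 4  → match P1@[28:29]
pos 30 'c': at 5 (fail-walked)
pos 31 'c': at 5 (fail-walked)
pos 32 'c': at 5 (fail-walked)
pos 33 'b': at 6
pos 34 'e': at 19  → match P6@[32:34]
pos 35 'e': at 0 (fail-walked)
pos 36 'b': at 9
pos 37 'b': at 9 (fail-walked)
pos 38 'c': at 10
pos 39 'c': at 11
pos 40 'c': at 12
pos 41 'a': at 13
pos 42 'e': at 14  → match P3@[37:42]
pos 43 'b': at 9 (fail-walked)
pos 44 'e': at 0 (fail-walked)
pos 45 'b': at 9
pos 46 'd': at 15 (fail-walked)  → match P4@[46:46]
pos 47 'd': at 16  → match P4@[47:47]
pos 48 'c': at 5 (fail-walked)
pos 49 'e': at 0 (fail-walked)
pos 50 'a': at 1
pos 51 'e': at 0 (fail-walked)
pos 52 'b': at 9
pos 53 'd': at 15 (fail-walked)  → match P4@[53:53]
pos 54 'd': at 16  → match P4@[54:54]
pos 55 'd': at 16 (fail-walked)  → match P4@[55:55]
pos 56 'b': at 17
pos 57 'd': at 18  → match P4@[57:57],P5@[54:57],P7@[55:57]
pos 58 'a': at 1 (fail-walked)
pos 59 'a': at 4  → match P1@[58:59]
pos 60 'b': at 2 (fail-walked)
pos 61 'b': at 9 (fail-walked)
pos 62 'b': at 9 (fail-walked)
pos 63 'c': at 10
pos 64 'c': at 11
pos 65 'c': at 12
pos 66 'a': at 13
pos 67 'e': at 14  → match P3@[62:67]
pos 68 'e': at 0 (fail-walked)

Matches: [[6,3],[13,3],[14,4],[16,4],[16,7],[17,4],[23,4],[24,4],[26,4],[26,5],[26,7],[29,1],[34,6],[42,3],[46,4],[47,4],[53,4],[54,4],[55,4],[57,4],[57,5],[57,7],[59,1],[67,3]]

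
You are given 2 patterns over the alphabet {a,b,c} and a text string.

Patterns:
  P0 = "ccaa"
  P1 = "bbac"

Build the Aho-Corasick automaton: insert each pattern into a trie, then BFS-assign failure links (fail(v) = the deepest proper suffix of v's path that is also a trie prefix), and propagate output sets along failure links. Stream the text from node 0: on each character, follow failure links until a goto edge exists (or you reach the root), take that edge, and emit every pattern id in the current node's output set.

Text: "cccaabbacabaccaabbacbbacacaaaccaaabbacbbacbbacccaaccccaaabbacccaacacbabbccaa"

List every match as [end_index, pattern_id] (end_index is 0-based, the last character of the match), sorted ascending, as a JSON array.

Build:
Trie nodes:
  n0 'ε': b→5 c→1
  n1 'c': c→2
  n2 'cc': a→3
  n3 'cca': a→4
  n4 'ccaa': ·  ←P0
  n5 'b': b→6
  n6 'bb': a→7
  n7 'bba': c→8
  n8 'bbac': ·  ←P1

BFS fail/out derivation:
  n1('c'): parent n0 fail=0; on 'c' 0 → fail=0;  out ∅∪∅=∅
  n5('b'): parent n0 fail=0; on 'b' 0 → fail=0;  out ∅∪∅=∅
  n2('cc'): parent n1 fail=0; on 'c' 0 → fail=1;  out ∅∪∅=∅
  n6('bb'): parent n5 fail=0; on 'b' 0 → fail=5;  out ∅∪∅=∅
  n3('cca'): parent n2 fail=1; on 'a' 1→0 → fail=0;  out ∅∪∅=∅
  n7('bba'): parent n6 fail=5; on 'a' 5→0 → fail=0;  out ∅∪∅=∅
  n4('ccaa'): parent n3 fail=0; on 'a' 0 → fail=0;  out {0}∪∅={0}
  n8('bbac'): parent n7 fail=0; on 'c' 0 → fail=1;  out {1}∪∅={1}

Text stream:
pos 0 'c': at 1
pos 1 'c': at 2
pos 2 'c': at 2 (via fail)
pos 3 'a': at 3
pos 4 'a': at 4  ** P0@[1:4]
pos 5 'b': at 5 (via fail)
pos 6 'b': at 6
pos 7 'a': at 7
pos 8 'c': at 8  ** P1@[5:8]
pos 9 'a': at 0 (via fail)
pos 10 'b': at 5
pos 11 'a': at 0 (via fail)
pos 12 'c': at 1
pos 13 'c': at 2
pos 14 'a': at 3
pos 15 'a': at 4  ** P0@[12:15]
pos 16 'b': at 5 (via fail)
pos 17 'b': at 6
pos 18 'a': at 7
pos 19 'c': at 8  ** P1@[16:19]
pos 20 'b': at 5 (via fail)
pos 21 'b': at 6
pos 22 'a': at 7
pos 23 'c': at 8  ** P1@[20:23]
pos 24 'a': at 0 (via fail)
pos 25 'c': at 1
pos 26 'a': at 0 (via fail)
pos 27 'a': at 0
pos 28 'a': at 0
pos 29 'c': at 1
pos 30 'c': at 2
pos 31 'a': at 3
pos 32 'a': at 4  ** P0@[29:32]
pos 33 'a': at 0 (via fail)
pos 34 'b': at 5
pos 35 'b': at 6
pos 36 'a': at 7
pos 37 'c': at 8  ** P1@[34:37]
pos 38 'b': at 5 (via fail)
pos 39 'b': at 6
pos 40 'a': at 7
pos 41 'c': at 8  ** P1@[38:41]
pos 42 'b': at 5 (via fail)
pos 43 'b': at 6
pos 44 'a': at 7
pos 45 'c': at 8  ** P1@[42:45]
pos 46 'c': at 2 (via fail)
pos 47 'c': at 2 (via fail)
pos 48 'a': at 3
pos 49 'a': at 4  ** P0@[46:49]
pos 50 'c': at 1 (via fail)
pos 51 'c': at 2
pos 52 'c': at 2 (via fail)
pos 53 'c': at 2 (via fail)
pos 54 'a': at 3
pos 55 'a': at 4  ** P0@[52:55]
pos 56 'a': at 0 (via fail)
pos 57 'b': at 5
pos 58 'b': at 6
pos 59 'a': at 7
pos 60 'c': at 8  ** P1@[57:60]
pos 61 'c': at 2 (via fail)
pos 62 'c': at 2 (via fail)
pos 63 'a': at 3
pos 64 'a': at 4  ** P0@[61:64]
pos 65 'c': at 1 (via fail)
pos 66 'a': at 0 (via fail)
pos 67 'c': at 1
pos 68 'b': at 5 (via fail)
pos 69 'a': at 0 (via fail)
pos 70 'b': at 5
pos 71 'b': at 6
pos 72 'c': at 1 (via fail)
pos 73 'c': at 2
pos 74 'a': at 3
pos 75 'a': at 4  ** P0@[72:75]

Result: [[4,0],[8,1],[15,0],[19,1],[23,1],[32,0],[37,1],[41,1],[45,1],[49,0],[55,0],[60,1],[64,0],[75,0]]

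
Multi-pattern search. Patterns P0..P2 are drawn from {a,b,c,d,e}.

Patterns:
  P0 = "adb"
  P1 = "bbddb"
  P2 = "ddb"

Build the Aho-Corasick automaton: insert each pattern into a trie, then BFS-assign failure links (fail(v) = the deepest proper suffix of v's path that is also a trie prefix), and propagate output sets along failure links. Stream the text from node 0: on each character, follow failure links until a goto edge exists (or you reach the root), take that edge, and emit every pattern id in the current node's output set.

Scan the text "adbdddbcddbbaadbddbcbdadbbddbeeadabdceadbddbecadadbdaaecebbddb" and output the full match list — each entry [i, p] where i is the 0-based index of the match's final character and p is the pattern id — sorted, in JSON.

Build automaton:
Trie nodes:
  0='ε' goto a→1 b→4 d→9
  1='a' goto d→2
  2='ad' goto b→3
  3='adb' goto ·  [P0 ends]
  4='b' goto b→5
  5='bb' goto d→6
  6='bbd' goto d→7
  7='bbdd' goto b→8
  8='bbddb' goto ·  [P1 ends]
  9='d' goto d→10
  10='dd' goto b→11
  11='ddb' goto ·  [P2 ends]

Failure links (BFS by depth):
  n1('a'): parent n0 fail=0; on 'a' 0 → fail=0;  out ∅∪∅=∅
  n4('b'): parent n0 fail=0; on 'b' 0 → fail=0;  out ∅∪∅=∅
  n9('d'): parent n0 fail=0; on 'd' 0 → fail=0;  out ∅∪∅=∅
  n2('ad'): parent n1 fail=0; on 'd' 0 → fail=9;  out ∅∪∅=∅
  n5('bb'): parent n4 fail=0; on 'b' 0 → fail=4;  out ∅∪∅=∅
  n10('dd'): parent n9 fail=0; on 'd' 0 → fail=9;  out ∅∪∅=∅
  n3('adb'): parent n2 fail=9; on 'b' 9→0 → fail=4;  out {0}∪∅={0}
  n6('bbd'): parent n5 fail=4; on 'd' 4→0 → fail=9;  out ∅∪∅=∅
  n11('ddb'): parent n10 fail=9; on 'b' 9→0 → fail=4;  out {2}∪∅={2}
  n7('bbdd'): parent n6 fail=9; on 'd' 9 → fail=10;  out ∅∪∅=∅
  n8('bbddb'): parent n7 fail=10; on 'b' 10 → fail=11;  out {1}∪{2}={1,2}

Run:
[0] read 'a'  n0⇒n1
[1] read 'd'  n1⇒n2
[2] read 'b'  n2⇒n3  → match P0@[0:2]
[3] read 'd'  n3⇒n9 ·f
[4] read 'd'  n9⇒n10
[5] read 'd'  n10⇒n10 ·f
[6] read 'b'  n10⇒n11  → match P2@[4:6]
[7] read 'c'  n11⇒n0 ·f
[8] read 'd'  n0⇒n9
[9] read 'd'  n9⇒n10
[10] read 'b'  n10⇒n11  → match P2@[8:10]
[11] read 'b'  n11⇒n5 ·f
[12] read 'a'  n5⇒n1 ·f
[13] read 'a'  n1⇒n1 ·f
[14] read 'd'  n1⇒n2
[15] read 'b'  n2⇒n3  → match P0@[13:15]
[16] read 'd'  n3⇒n9 ·f
[17] read 'd'  n9⇒n10
[18] read 'b'  n10⇒n11  → match P2@[16:18]
[19] read 'c'  n11⇒n0 ·f
[20] read 'b'  n0⇒n4
[21] read 'd'  n4⇒n9 ·f
[22] read 'a'  n9⇒n1 ·f
[23] read 'd'  n1⇒n2
[24] read 'b'  n2⇒n3  → match P0@[22:24]
[25] read 'b'  n3⇒n5 ·f
[26] read 'd'  n5⇒n6
[27] read 'd'  n6⇒n7
[28] read 'b'  n7⇒n8  → match P1@[24:28],P2@[26:28]
[29] read 'e'  n8⇒n0 ·f
[30] read 'e'  n0⇒n0
[31] read 'a'  n0⇒n1
[32] read 'd'  n1⇒n2
[33] read 'a'  n2⇒n1 ·f
[34] read 'b'  n1⇒n4 ·f
[35] read 'd'  n4⇒n9 ·f
[36] read 'c'  n9⇒n0 ·f
[37] read 'e'  n0⇒n0
[38] read 'a'  n0⇒n1
[39] read 'd'  n1⇒n2
[40] read 'b'  n2⇒n3  → match P0@[38:40]
[41] read 'd'  n3⇒n9 ·f
[42] read 'd'  n9⇒n10
[43] read 'b'  n10⇒n11  → match P2@[41:43]
[44] read 'e'  n11⇒n0 ·f
[45] read 'c'  n0⇒n0
[46] read 'a'  n0⇒n1
[47] read 'd'  n1⇒n2
[48] read 'a'  n2⇒n1 ·f
[49] read 'd'  n1⇒n2
[50] read 'b'  n2⇒n3  → match P0@[48:50]
[51] read 'd'  n3⇒n9 ·f
[52] read 'a'  n9⇒n1 ·f
[53] read 'a'  n1⇒n1 ·f
[54] read 'e'  n1⇒n0 ·f
[55] read 'c'  n0⇒n0
[56] read 'e'  n0⇒n0
[57] read 'b'  n0⇒n4
[58] read 'b'  n4⇒n5
[59] read 'd'  n5⇒n6
[60] read 'd'  n6⇒n7
[61] read 'b'  n7⇒n8  → match P1@[57:61],P2@[59:61]

Matches: [[2,0],[6,2],[10,2],[15,0],[18,2],[24,0],[28,1],[28,2],[40,0],[43,2],[50,0],[61,1],[61,2]]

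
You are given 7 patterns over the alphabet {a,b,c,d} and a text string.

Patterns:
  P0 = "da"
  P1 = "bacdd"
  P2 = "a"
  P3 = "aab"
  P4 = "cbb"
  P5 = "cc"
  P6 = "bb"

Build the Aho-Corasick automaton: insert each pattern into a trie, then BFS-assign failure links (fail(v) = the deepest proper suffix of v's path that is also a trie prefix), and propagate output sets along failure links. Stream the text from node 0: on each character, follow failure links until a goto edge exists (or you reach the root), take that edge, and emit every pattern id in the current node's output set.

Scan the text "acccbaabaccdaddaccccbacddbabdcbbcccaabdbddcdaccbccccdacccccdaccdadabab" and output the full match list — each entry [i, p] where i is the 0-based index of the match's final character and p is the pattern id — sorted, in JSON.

Build automaton:
Trie (insert patterns):
  n0 'ε': a→8 b→3 c→11 d→1
  n1 'd': a→2
  n2 'da': ·  [P0 ends]
  n3 'b': a→4 b→15
  n4 'ba': c→5
  n5 'bac': d→6
  n6 'bacd': d→7
  n7 'bacdd': ·  [P1 ends]
  n8 'a': a→9  [P2 ends]
  n9 'aa': b→10
  n10 'aab': ·  [P3 ends]
  n11 'c': b→12 c→14
  n12 'cb': b→13
  n13 'cbb': ·  [P4 ends]
  n14 'cc': ·  [P5 ends]
  n15 'bb': ·  [P6 ends]

Failure links (BFS by depth):
  fail(1) 'd': from fail(0)=0 chase 'd': 0 ⇒ 0;  out=∅∪out(0)=∅
  fail(3) 'b': from fail(0)=0 chase 'b': 0 ⇒ 0;  out=∅∪out(0)=∅
  fail(8) 'a': from fail(0)=0 chase 'a': 0 ⇒ 0;  out={2}∪out(0)={2}
  fail(11) 'c': from fail(0)=0 chase 'c': 0 ⇒ 0;  out=∅∪out(0)=∅
  fail(2) 'da': from fail(1)=0 chase 'a': 0 ⇒ 8;  out={0}∪out(8)={0,2}
  fail(4) 'ba': from fail(3)=0 chase 'a': 0 ⇒ 8;  out=∅∪out(8)={2}
  fail(9) 'aa': from fail(8)=0 chase 'a': 0 ⇒ 8;  out=∅∪out(8)={2}
  fail(12) 'cb': from fail(11)=0 chase 'b': 0 ⇒ 3;  out=∅∪out(3)=∅
  fail(14) 'cc': from fail(11)=0 chase 'c': 0 ⇒ 11;  out={5}∪out(11)={5}
  fail(15) 'bb': from fail(3)=0 chase 'b': 0 ⇒ 3;  out={6}∪out(3)={6}
  fail(5) 'bac': from fail(4)=8 chase 'c': 8→0 ⇒ 11;  out=∅∪out(11)=∅
  fail(10) 'aab': from fail(9)=8 chase 'b': 8→0 ⇒ 3;  out={3}∪out(3)={3}
  fail(13) 'cbb': from fail(12)=3 chase 'b': 3 ⇒ 15;  out={4}∪out(15)={4,6}
  fail(6) 'bacd': from fail(5)=11 chase 'd': 11→0 ⇒ 1;  out=∅∪out(1)=∅
  fail(7) 'bacdd': from fail(6)=1 chase 'd': 1→0 ⇒ 1;  out={1}∪out(1)={1}

Scan:
pos 0 'a': at 8  → match P2@[0:0]
pos 1 'c': at 11 ·f
pos 2 'c': at 14  → match P5@[1:2]
pos 3 'c': at 14 ·f  → match P5@[2:3]
pos 4 'b': at 12 ·f
pos 5 'a': at 4 ·f  → match P2@[5:5]
pos 6 'a': at 9 ·f  → match P2@[6:6]
pos 7 'b': at 10  → match P3@[5:7]
pos 8 'a': at 4 ·f  → match P2@[8:8]
pos 9 'c': at 5
pos 10 'c': at 14 ·f  → match P5@[9:10]
pos 11 'd': at 1 ·f
pos 12 'a': at 2  → match P0@[11:12],P2@[12:12]
pos 13 'd': at 1 ·f
pos 14 'd': at 1 ·f
pos 15 'a': at 2  → match P0@[14:15],P2@[15:15]
pos 16 'c': at 11 ·f
pos 17 'c': at 14  → match P5@[16:17]
pos 18 'c': at 14 ·f  → match P5@[17:18]
pos 19 'c': at 14 ·f  → match P5@[18:19]
pos 20 'b': at 12 ·f
pos 21 'a': at 4 ·f  → match P2@[21:21]
pos 22 'c': at 5
pos 23 'd': at 6
pos 24 'd': at 7  → match P1@[20:24]
pos 25 'b': at 3 ·f
pos 26 'a': at 4  → match P2@[26:26]
pos 27 'b': at 3 ·f
pos 28 'd': at 1 ·f
pos 29 'c': at 11 ·f
pos 30 'b': at 12
pos 31 'b': at 13  → match P4@[29:31],P6@[30:31]
pos 32 'c': at 11 ·f
pos 33 'c': at 14  → match P5@[32:33]
pos 34 'c': at 14 ·f  → match P5@[33:34]
pos 35 'a': at 8 ·f  → match P2@[35:35]
pos 36 'a': at 9  → match P2@[36:36]
pos 37 'b': at 10  → match P3@[35:37]
pos 38 'd': at 1 ·f
pos 39 'b': at 3 ·f
pos 40 'd': at 1 ·f
pos 41 'd': at 1 ·f
pos 42 'c': at 11 ·f
pos 43 'd': at 1 ·f
pos 44 'a': at 2  → match P0@[43:44],P2@[44:44]
pos 45 'c': at 11 ·f
pos 46 'c': at 14  → match P5@[45:46]
pos 47 'b': at 12 ·f
pos 48 'c': at 11 ·f
pos 49 'c': at 14  → match P5@[48:49]
pos 50 'c': at 14 ·f  → match P5@[49:50]
pos 51 'c': at 14 ·f  → match P5@[50:51]
pos 52 'd': at 1 ·f
pos 53 'a': at 2  → match P0@[52:53],P2@[53:53]
pos 54 'c': at 11 ·f
pos 55 'c': at 14  → match P5@[54:55]
pos 56 'c': at 14 ·f  → match P5@[55:56]
pos 57 'c': at 14 ·f  → match P5@[56:57]
pos 58 'c': at 14 ·f  → match P5@[57:58]
pos 59 'd': at 1 ·f
pos 60 'a': at 2  → match P0@[59:60],P2@[60:60]
pos 61 'c': at 11 ·f
pos 62 'c': at 14  → match P5@[61:62]
pos 63 'd': at 1 ·f
pos 64 'a': at 2  → match P0@[63:64],P2@[64:64]
pos 65 'd': at 1 ·f
pos 66 'a': at 2  → match P0@[65:66],P2@[66:66]
pos 67 'b': at 3 ·f
pos 68 'a': at 4  → match P2@[68:68]
pos 69 'b': at 3 ·f

All matches (sorted): [[0,2],[2,5],[3,5],[5,2],[6,2],[7,3],[8,2],[10,5],[12,0],[12,2],[15,0],[15,2],[17,5],[18,5],[19,5],[21,2],[24,1],[26,2],[31,4],[31,6],[33,5],[34,5],[35,2],[36,2],[37,3],[44,0],[44,2],[46,5],[49,5],[50,5],[51,5],[53,0],[53,2],[55,5],[56,5],[57,5],[58,5],[60,0],[60,2],[62,5],[64,0],[64,2],[66,0],[66,2],[68,2]]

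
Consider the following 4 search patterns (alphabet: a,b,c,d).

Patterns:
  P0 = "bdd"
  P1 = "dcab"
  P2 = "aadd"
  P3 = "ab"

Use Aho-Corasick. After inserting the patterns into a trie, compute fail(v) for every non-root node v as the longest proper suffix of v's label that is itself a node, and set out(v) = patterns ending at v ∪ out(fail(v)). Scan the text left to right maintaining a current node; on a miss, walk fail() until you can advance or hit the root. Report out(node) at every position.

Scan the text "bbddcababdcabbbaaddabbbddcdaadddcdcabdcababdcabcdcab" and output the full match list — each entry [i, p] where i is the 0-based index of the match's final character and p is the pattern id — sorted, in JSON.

Construct AC machine:
Trie (insert patterns):
  0='ε' goto a→8 b→1 d→4
  1='b' goto d→2
  2='bd' goto d→3
  3='bdd' goto ·  ←P0
  4='d' goto c→5
  5='dc' goto a→6
  6='dca' goto b→7
  7='dcab' goto ·  ←P1
  8='a' goto a→9 b→12
  9='aa' goto d→10
  10='aad' goto d→11
  11='aadd' goto ·  ←P2
  12='ab' goto ·  ←P3

BFS fail/out derivation:
  fail(1) 'b': from fail(0)=0 chase 'b': 0 ⇒ 0;  out=∅∪out(0)=∅
  fail(4) 'd': from fail(0)=0 chase 'd': 0 ⇒ 0;  out=∅∪out(0)=∅
  fail(8) 'a': from fail(0)=0 chase 'a': 0 ⇒ 0;  out=∅∪out(0)=∅
  fail(2) 'bd': from fail(1)=0 chase 'd': 0 ⇒ 4;  out=∅∪out(4)=∅
  fail(5) 'dc': from fail(4)=0 chase 'c': 0 ⇒ 0;  out=∅∪out(0)=∅
  fail(9) 'aa': from fail(8)=0 chase 'a': 0 ⇒ 8;  out=∅∪out(8)=∅
  fail(12) 'ab': from fail(8)=0 chase 'b': 0 ⇒ 1;  out={3}∪out(1)={3}
  fail(3) 'bdd': from fail(2)=4 chase 'd': 4→0 ⇒ 4;  out={0}∪out(4)={0}
  fail(6) 'dca': from fail(5)=0 chase 'a': 0 ⇒ 8;  out=∅∪out(8)=∅
  fail(10) 'aad': from fail(9)=8 chase 'd': 8→0 ⇒ 4;  out=∅∪out(4)=∅
  fail(7) 'dcab': from fail(6)=8 chase 'b': 8 ⇒ 12;  out={1}∪out(12)={1,3}
  fail(11) 'aadd': from fail(10)=4 chase 'd': 4→0 ⇒ 4;  out={2}∪out(4)={2}

Run:
pos 0 'b': at 1
pos 1 'b': at 1 (via fail)
pos 2 'd': at 2
pos 3 'd': at 3  emit P0@[1:3]
pos 4 'c': at 5 (via fail)
pos 5 'a': at 6
pos 6 'b': at 7  emit P1@[3:6],P3@[5:6]
pos 7 'a': at 8 (via fail)
pos 8 'b': at 12  emit P3@[7:8]
pos 9 'd': at 2 (via fail)
pos 10 'c': at 5 (via fail)
pos 11 'a': at 6
pos 12 'b': at 7  emit P1@[9:12],P3@[11:12]
pos 13 'b': at 1 (via fail)
pos 14 'b': at 1 (via fail)
pos 15 'a': at 8 (via fail)
pos 16 'a': at 9
pos 17 'd': at 10
pos 18 'd': at 11  emit P2@[15:18]
pos 19 'a': at 8 (via fail)
pos 20 'b': at 12  emit P3@[19:20]
pos 21 'b': at 1 (via fail)
pos 22 'b': at 1 (via fail)
pos 23 'd': at 2
pos 24 'd': at 3  emit P0@[22:24]
pos 25 'c': at 5 (via fail)
pos 26 'd': at 4 (via fail)
pos 27 'a': at 8 (via fail)
pos 28 'a': at 9
pos 29 'd': at 10
pos 30 'd': at 11  emit P2@[27:30]
pos 31 'd': at 4 (via fail)
pos 32 'c': at 5
pos 33 'd': at 4 (via fail)
pos 34 'c': at 5
pos 35 'a': at 6
pos 36 'b': at 7  emit P1@[33:36],P3@[35:36]
pos 37 'd': at 2 (via fail)
pos 38 'c': at 5 (via fail)
pos 39 'a': at 6
pos 40 'b': at 7  emit P1@[37:40],P3@[39:40]
pos 41 'a': at 8 (via fail)
pos 42 'b': at 12  emit P3@[41:42]
pos 43 'd': at 2 (via fail)
pos 44 'c': at 5 (via fail)
pos 45 'a': at 6
pos 46 'b': at 7  emit P1@[43:46],P3@[45:46]
pos 47 'c': at 0 (via fail)
pos 48 'd': at 4
pos 49 'c': at 5
pos 50 'a': at 6
pos 51 'b': at 7  emit P1@[48:51],P3@[50:51]

Result: [[3,0],[6,1],[6,3],[8,3],[12,1],[12,3],[18,2],[20,3],[24,0],[30,2],[36,1],[36,3],[40,1],[40,3],[42,3],[46,1],[46,3],[51,1],[51,3]]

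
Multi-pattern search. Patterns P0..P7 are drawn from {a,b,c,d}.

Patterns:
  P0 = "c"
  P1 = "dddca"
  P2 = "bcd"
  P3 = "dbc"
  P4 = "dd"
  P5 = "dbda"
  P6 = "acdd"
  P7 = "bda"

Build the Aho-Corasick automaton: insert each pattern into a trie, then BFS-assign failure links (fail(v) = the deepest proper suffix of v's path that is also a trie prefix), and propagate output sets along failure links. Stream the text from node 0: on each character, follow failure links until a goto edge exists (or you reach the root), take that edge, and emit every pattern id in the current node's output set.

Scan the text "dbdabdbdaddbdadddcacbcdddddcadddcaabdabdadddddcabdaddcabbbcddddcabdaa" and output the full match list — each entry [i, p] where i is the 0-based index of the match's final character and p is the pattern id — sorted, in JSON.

Build:
Trie nodes:
  n0 'ε': a→14 b→7 c→1 d→2
  n1 'c': ·  ←P0
  n2 'd': b→10 d→3
  n3 'dd': d→4  ←P4
  n4 'ddd': c→5
  n5 'dddc': a→6
  n6 'dddca': ·  ←P1
  n7 'b': c→8 d→18
  n8 'bc': d→9
  n9 'bcd': ·  ←P2
  n10 'db': c→11 d→12
  n11 'dbc': ·  ←P3
  n12 'dbd': a→13
  n13 'dbda': ·  ←P5
  n14 'a': c→15
  n15 'ac': d→16
  n16 'acd': d→17
  n17 'acdd': ·  ←P6
  n18 'bd': a→19
  n19 'bda': ·  ←P7

BFS fail/out derivation:
  n1('c'): parent n0 fail=0; on 'c' 0 → fail=0;  out {0}∪∅={0}
  n2('d'): parent n0 fail=0; on 'd' 0 → fail=0;  out ∅∪∅=∅
  n7('b'): parent n0 fail=0; on 'b' 0 → fail=0;  out ∅∪∅=∅
  n14('a'): parent n0 fail=0; on 'a' 0 → fail=0;  out ∅∪∅=∅
  n3('dd'): parent n2 fail=0; on 'd' 0 → fail=2;  out {4}∪∅={4}
  n8('bc'): parent n7 fail=0; on 'c' 0 → fail=1;  out ∅∪{0}={0}
  n10('db'): parent n2 fail=0; on 'b' 0 → fail=7;  out ∅∪∅=∅
  n15('ac'): parent n14 fail=0; on 'c' 0 → fail=1;  out ∅∪{0}={0}
  n18('bd'): parent n7 fail=0; on 'd' 0 → fail=2;  out ∅∪∅=∅
  n4('ddd'): parent n3 fail=2; on 'd' 2 → fail=3;  out ∅∪{4}={4}
  n9('bcd'): parent n8 fail=1; on 'd' 1→0 → fail=2;  out {2}∪∅={2}
  n11('dbc'): parent n10 fail=7; on 'c' 7 → fail=8;  out {3}∪{0}={0,3}
  n12('dbd'): parent n10 fail=7; on 'd' 7 → fail=18;  out ∅∪∅=∅
  n16('acd'): parent n15 fail=1; on 'd' 1→0 → fail=2;  out ∅∪∅=∅
  n19('bda'): parent n18 fail=2; on 'a' 2→0 → fail=14;  out {7}∪∅={7}
  n5('dddc'): parent n4 fail=3; on 'c' 3→2→0 → fail=1;  out ∅∪{0}={0}
  n13('dbda'): parent n12 fail=18; on 'a' 18 → fail=19;  out {5}∪{7}={5,7}
  n17('acdd'): parent n16 fail=2; on 'd' 2 → fail=3;  out {6}∪{4}={4,6}
  n6('dddca'): parent n5 fail=1; on 'a' 1→0 → fail=14;  out {1}∪∅={1}

Text stream:
i=0 'd': node 0→2
i=1 'b': node 2→10
i=2 'd': node 10→12
i=3 'a': node 12→13  → match P5@[0:3],P7@[1:3]
i=4 'b': node 13→7 (fail-walked)
i=5 'd': node 7→18
i=6 'b': node 18→10 (fail-walked)
i=7 'd': node 10→12
i=8 'a': node 12→13  → match P5@[5:8],P7@[6:8]
i=9 'd': node 13→2 (fail-walked)
i=10 'd': node 2→3  → match P4@[9:10]
i=11 'b': node 3→10 (fail-walked)
i=12 'd': node 10→12
i=13 'a': node 12→13  → match P5@[10:13],P7@[11:13]
i=14 'd': node 13→2 (fail-walked)
i=15 'd': node 2→3  → match P4@[14:15]
i=16 'd': node 3→4  → match P4@[15:16]
i=17 'c': node 4→5  → match P0@[17:17]
i=18 'a': node 5→6  → match P1@[14:18]
i=19 'c': node 6→15 (fail-walked)  → match P0@[19:19]
i=20 'b': node 15→7 (fail-walked)
i=21 'c': node 7→8  → match P0@[21:21]
i=22 'd': node 8→9  → match P2@[20:22]
i=23 'd': node 9→3 (fail-walked)  → match P4@[22:23]
i=24 'd': node 3→4  → match P4@[23:24]
i=25 'd': node 4→4 (fail-walked)  → match P4@[24:25]
i=26 'd': node 4→4 (fail-walked)  → match P4@[25:26]
i=27 'c': node 4→5  → match P0@[27:27]
i=28 'a': node 5→6  → match P1@[24:28]
i=29 'd': node 6→2 (fail-walked)
i=30 'd': node 2→3  → match P4@[29:30]
i=31 'd': node 3→4  → match P4@[30:31]
i=32 'c': node 4→5  → match P0@[32:32]
i=33 'a': node 5→6  → match P1@[29:33]
i=34 'a': node 6→14 (fail-walked)
i=35 'b': node 14→7 (fail-walked)
i=36 'd': node 7→18
i=37 'a': node 18→19  → match P7@[35:37]
i=38 'b': node 19→7 (fail-walked)
i=39 'd': node 7→18
i=40 'a': node 18→19  → match P7@[38:40]
i=41 'd': node 19→2 (fail-walked)
i=42 'd': node 2→3  → match P4@[41:42]
i=43 'd': node 3→4  → match P4@[42:43]
i=44 'd': node 4→4 (fail-walked)  → match P4@[43:44]
i=45 'd': node 4→4 (fail-walked)  → match P4@[44:45]
i=46 'c': node 4→5  → match P0@[46:46]
i=47 'a': node 5→6  → match P1@[43:47]
i=48 'b': node 6→7 (fail-walked)
i=49 'd': node 7→18
i=50 'a': node 18→19  → match P7@[48:50]
i=51 'd': node 19→2 (fail-walked)
i=52 'd': node 2→3  → match P4@[51:52]
i=53 'c': node 3→1 (fail-walked)  → match P0@[53:53]
i=54 'a': node 1→14 (fail-walked)
i=55 'b': node 14→7 (fail-walked)
i=56 'b': node 7→7 (fail-walked)
i=57 'b': node 7→7 (fail-walked)
i=58 'c': node 7→8  → match P0@[58:58]
i=59 'd': node 8→9  → match P2@[57:59]
i=60 'd': node 9→3 (fail-walked)  → match P4@[59:60]
i=61 'd': node 3→4  → match P4@[60:61]
i=62 'd': node 4→4 (fail-walked)  → match P4@[61:62]
i=63 'c': node 4→5  → match P0@[63:63]
i=64 'a': node 5→6  → match P1@[60:64]
i=65 'b': node 6→7 (fail-walked)
i=66 'd': node 7→18
i=67 'a': node 18→19  → match P7@[65:67]
i=68 'a': node 19→14 (fail-walked)

All matches (sorted): [[3,5],[3,7],[8,5],[8,7],[10,4],[13,5],[13,7],[15,4],[16,4],[17,0],[18,1],[19,0],[21,0],[22,2],[23,4],[24,4],[25,4],[26,4],[27,0],[28,1],[30,4],[31,4],[32,0],[33,1],[37,7],[40,7],[42,4],[43,4],[44,4],[45,4],[46,0],[47,1],[50,7],[52,4],[53,0],[58,0],[59,2],[60,4],[61,4],[62,4],[63,0],[64,1],[67,7]]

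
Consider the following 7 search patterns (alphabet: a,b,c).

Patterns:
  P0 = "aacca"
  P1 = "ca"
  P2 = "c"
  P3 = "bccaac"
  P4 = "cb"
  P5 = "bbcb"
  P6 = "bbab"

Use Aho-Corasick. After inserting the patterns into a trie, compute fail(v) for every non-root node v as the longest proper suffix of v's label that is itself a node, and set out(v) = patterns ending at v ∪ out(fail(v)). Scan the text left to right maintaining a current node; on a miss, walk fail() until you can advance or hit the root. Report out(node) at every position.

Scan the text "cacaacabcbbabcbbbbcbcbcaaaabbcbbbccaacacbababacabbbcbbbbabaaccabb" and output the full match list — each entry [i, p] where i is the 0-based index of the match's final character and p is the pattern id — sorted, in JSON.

Build:
Trie nodes:
  n0 'ε': a→1 b→8 c→6
  n1 'a': a→2
  n2 'aa': c→3
  n3 'aac': c→4
  n4 'aacc': a→5
  n5 'aacca': ·  ←P0
  n6 'c': a→7 b→14  ←P2
  n7 'ca': ·  ←P1
  n8 'b': b→15 c→9
  n9 'bc': c→10
  n10 'bcc': a→11
  n11 'bcca': a→12
  n12 'bccaa': c→13
  n13 'bccaac': ·  ←P3
  n14 'cb': ·  ←P4
  n15 'bb': a→18 c→16
  n16 'bbc': b→17
  n17 'bbcb': ·  ←P5
  n18 'bba': b→19
  n19 'bbab': ·  ←P6

Failure links (BFS by depth):
  fail(1) 'a': from fail(0)=0 chase 'a': 0 ⇒ 0;  out=∅∪out(0)=∅
  fail(6) 'c': from fail(0)=0 chase 'c': 0 ⇒ 0;  out={2}∪out(0)={2}
  fail(8) 'b': from fail(0)=0 chase 'b': 0 ⇒ 0;  out=∅∪out(0)=∅
  fail(2) 'aa': from fail(1)=0 chase 'a': 0 ⇒ 1;  out=∅∪out(1)=∅
  fail(7) 'ca': from fail(6)=0 chase 'a': 0 ⇒ 1;  out={1}∪out(1)={1}
  fail(9) 'bc': from fail(8)=0 chase 'c': 0 ⇒ 6;  out=∅∪out(6)={2}
  fail(14) 'cb': from fail(6)=0 chase 'b': 0 ⇒ 8;  out={4}∪out(8)={4}
  fail(15) 'bb': from fail(8)=0 chase 'b': 0 ⇒ 8;  out=∅∪out(8)=∅
  fail(3) 'aac': from fail(2)=1 chase 'c': 1→0 ⇒ 6;  out=∅∪out(6)={2}
  fail(10) 'bcc': from fail(9)=6 chase 'c': 6→0 ⇒ 6;  out=∅∪out(6)={2}
  fail(16) 'bbc': from fail(15)=8 chase 'c': 8 ⇒ 9;  out=∅∪out(9)={2}
  fail(18) 'bba': from fail(15)=8 chase 'a': 8→0 ⇒ 1;  out=∅∪out(1)=∅
  fail(4) 'aacc': from fail(3)=6 chase 'c': 6→0 ⇒ 6;  out=∅∪out(6)={2}
  fail(11) 'bcca': from fail(10)=6 chase 'a': 6 ⇒ 7;  out=∅∪out(7)={1}
  fail(17) 'bbcb': from fail(16)=9 chase 'b': 9→6 ⇒ 14;  out={5}∪out(14)={4,5}
  fail(19) 'bbab': from fail(18)=1 chase 'b': 1→0 ⇒ 8;  out={6}∪out(8)={6}
  fail(5) 'aacca': from fail(4)=6 chase 'a': 6 ⇒ 7;  out={0}∪out(7)={0,1}
  fail(12) 'bccaa': from fail(11)=7 chase 'a': 7→1 ⇒ 2;  out=∅∪out(2)=∅
  fail(13) 'bccaac': from fail(12)=2 chase 'c': 2 ⇒ 3;  out={3}∪out(3)={2,3}

Run:
pos 0 'c': at 6  ** P2@[0:0]
pos 1 'a': at 7  ** P1@[0:1]
pos 2 'c': at 6 (via fail)  ** P2@[2:2]
pos 3 'a': at 7  ** P1@[2:3]
pos 4 'a': at 2 (via fail)
pos 5 'c': at 3  ** P2@[5:5]
pos 6 'a': at 7 (via fail)  ** P1@[5:6]
pos 7 'b': at 8 (via fail)
pos 8 'c': at 9  ** P2@[8:8]
pos 9 'b': at 14 (via fail)  ** P4@[8:9]
pos 10 'b': at 15 (via fail)
pos 11 'a': at 18
pos 12 'b': at 19  ** P6@[9:12]
pos 13 'c': at 9 (via fail)  ** P2@[13:13]
pos 14 'b': at 14 (via fail)  ** P4@[13:14]
pos 15 'b': at 15 (via fail)
pos 16 'b': at 15 (via fail)
pos 17 'b': at 15 (via fail)
pos 18 'c': at 16  ** P2@[18:18]
pos 19 'b': at 17  ** P4@[18:19],P5@[16:19]
pos 20 'c': at 9 (via fail)  ** P2@[20:20]
pos 21 'b': at 14 (via fail)  ** P4@[20:21]
pos 22 'c': at 9 (via fail)  ** P2@[22:22]
pos 23 'a': at 7 (via fail)  ** P1@[22:23]
pos 24 'a': at 2 (via fail)
pos 25 'a': at 2 (via fail)
pos 26 'a': at 2 (via fail)
pos 27 'b': at 8 (via fail)
pos 28 'b': at 15
pos 29 'c': at 16  ** P2@[29:29]
pos 30 'b': at 17  ** P4@[29:30],P5@[27:30]
pos 31 'b': at 15 (via fail)
pos 32 'b': at 15 (via fail)
pos 33 'c': at 16  ** P2@[33:33]
pos 34 'c': at 10 (via fail)  ** P2@[34:34]
pos 35 'a': at 11  ** P1@[34:35]
pos 36 'a': at 12
pos 37 'c': at 13  ** P2@[37:37],P3@[32:37]
pos 38 'a': at 7 (via fail)  ** P1@[37:38]
pos 39 'c': at 6 (via fail)  ** P2@[39:39]
pos 40 'b': at 14  ** P4@[39:40]
pos 41 'a': at 1 (via fail)
pos 42 'b': at 8 (via fail)
pos 43 'a': at 1 (via fail)
pos 44 'b': at 8 (via fail)
pos 45 'a': at 1 (via fail)
pos 46 'c': at 6 (via fail)  ** P2@[46:46]
pos 47 'a': at 7  ** P1@[46:47]
pos 48 'b': at 8 (via fail)
pos 49 'b': at 15
pos 50 'b': at 15 (via fail)
pos 51 'c': at 16  ** P2@[51:51]
pos 52 'b': at 17  ** P4@[51:52],P5@[49:52]
pos 53 'b': at 15 (via fail)
pos 54 'b': at 15 (via fail)
pos 55 'b': at 15 (via fail)
pos 56 'a': at 18
pos 57 'b': at 19  ** P6@[54:57]
pos 58 'a': at 1 (via fail)
pos 59 'a': at 2
pos 60 'c': at 3  ** P2@[60:60]
pos 61 'c': at 4  ** P2@[61:61]
pos 62 'a': at 5  ** P0@[58:62],P1@[61:62]
pos 63 'b': at 8 (via fail)
pos 64 'b': at 15

All matches (sorted): [[0,2],[1,1],[2,2],[3,1],[5,2],[6,1],[8,2],[9,4],[12,6],[13,2],[14,4],[18,2],[19,4],[19,5],[20,2],[21,4],[22,2],[23,1],[29,2],[30,4],[30,5],[33,2],[34,2],[35,1],[37,2],[37,3],[38,1],[39,2],[40,4],[46,2],[47,1],[51,2],[52,4],[52,5],[57,6],[60,2],[61,2],[62,0],[62,1]]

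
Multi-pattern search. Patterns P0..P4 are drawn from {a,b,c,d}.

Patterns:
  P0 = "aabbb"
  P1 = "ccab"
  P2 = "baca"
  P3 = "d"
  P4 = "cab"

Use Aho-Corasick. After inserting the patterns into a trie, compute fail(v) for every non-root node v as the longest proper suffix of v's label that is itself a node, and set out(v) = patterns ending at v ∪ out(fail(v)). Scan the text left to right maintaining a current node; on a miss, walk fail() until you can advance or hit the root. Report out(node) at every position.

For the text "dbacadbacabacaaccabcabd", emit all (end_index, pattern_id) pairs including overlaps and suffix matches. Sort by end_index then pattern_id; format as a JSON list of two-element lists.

Construct AC machine:
Trie nodes:
  n0 'ε': a→1 b→10 c→6 d→14
  n1 'a': a→2
  n2 'aa': b→3
  n3 'aab': b→4
  n4 'aabb': b→5
  n5 'aabbb': ·  [P0 ends]
  n6 'c': a→15 c→7
  n7 'cc': a→8
  n8 'cca': b→9
  n9 'ccab': ·  [P1 ends]
  n10 'b': a→11
  n11 'ba': c→12
  n12 'bac': a→13
  n13 'baca': ·  [P2 ends]
  n14 'd': ·  [P3 ends]
  n15 'ca': b→16
  n16 'cab': ·  [P4 ends]

BFS fail/out derivation:
  n1('a'): parent n0 fail=0; on 'a' 0 → fail=0;  out ∅∪∅=∅
  n6('c'): parent n0 fail=0; on 'c' 0 → fail=0;  out ∅∪∅=∅
  n10('b'): parent n0 fail=0; on 'b' 0 → fail=0;  out ∅∪∅=∅
  n14('d'): parent n0 fail=0; on 'd' 0 → fail=0;  out {3}∪∅={3}
  n2('aa'): parent n1 fail=0; on 'a' 0 → fail=1;  out ∅∪∅=∅
  n7('cc'): parent n6 fail=0; on 'c' 0 → fail=6;  out ∅∪∅=∅
  n11('ba'): parent n10 fail=0; on 'a' 0 → fail=1;  out ∅∪∅=∅
  n15('ca'): parent n6 fail=0; on 'a' 0 → fail=1;  out ∅∪∅=∅
  n3('aab'): parent n2 fail=1; on 'b' 1→0 → fail=10;  out ∅∪∅=∅
  n8('cca'): parent n7 fail=6; on 'a' 6 → fail=15;  out ∅∪∅=∅
  n12('bac'): parent n11 fail=1; on 'c' 1→0 → fail=6;  out ∅∪∅=∅
  n16('cab'): parent n15 fail=1; on 'b' 1→0 → fail=10;  out {4}∪∅={4}
  n4('aabb'): parent n3 fail=10; on 'b' 10→0 → fail=10;  out ∅∪∅=∅
  n9('ccab'): parent n8 fail=15; on 'b' 15 → fail=16;  out {1}∪{4}={1,4}
  n13('baca'): parent n12 fail=6; on 'a' 6 → fail=15;  out {2}∪∅={2}
  n5('aabbb'): parent n4 fail=10; on 'b' 10→0 → fail=10;  out {0}∪∅={0}

Scan:
i=0 'd': node 0→14  ** P3@[0:0]
i=1 'b': node 14→10 (via fail)
i=2 'a': node 10→11
i=3 'c': node 11→12
i=4 'a': node 12→13  ** P2@[1:4]
i=5 'd': node 13→14 (via fail)  ** P3@[5:5]
i=6 'b': node 14→10 (via fail)
i=7 'a': node 10→11
i=8 'c': node 11→12
i=9 'a': node 12→13  ** P2@[6:9]
i=10 'b': node 13→16 (via fail)  ** P4@[8:10]
i=11 'a': node 16→11 (via fail)
i=12 'c': node 11→12
i=13 'a': node 12→13  ** P2@[10:13]
i=14 'a': node 13→2 (via fail)
i=15 'c': node 2→6 (via fail)
i=16 'c': node 6→7
i=17 'a': node 7→8
i=18 'b': node 8→9  ** P1@[15:18],P4@[16:18]
i=19 'c': node 9→6 (via fail)
i=20 'a': node 6→15
i=21 'b': node 15→16  ** P4@[19:21]
i=22 'd': node 16→14 (via fail)  ** P3@[22:22]

Matches: [[0,3],[4,2],[5,3],[9,2],[10,4],[13,2],[18,1],[18,4],[21,4],[22,3]]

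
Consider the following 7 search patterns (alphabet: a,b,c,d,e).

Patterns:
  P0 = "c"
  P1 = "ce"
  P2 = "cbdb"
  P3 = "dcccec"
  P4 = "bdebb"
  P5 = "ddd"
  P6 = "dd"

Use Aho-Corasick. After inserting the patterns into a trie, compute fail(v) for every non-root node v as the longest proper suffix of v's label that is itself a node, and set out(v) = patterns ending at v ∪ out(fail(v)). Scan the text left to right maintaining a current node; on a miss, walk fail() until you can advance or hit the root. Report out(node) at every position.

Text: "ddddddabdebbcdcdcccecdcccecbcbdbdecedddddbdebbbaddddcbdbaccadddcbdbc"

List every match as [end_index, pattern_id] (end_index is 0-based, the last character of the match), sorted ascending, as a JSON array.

Build:
Trie nodes:
  n0 'ε': b→12 c→1 d→6
  n1 'c': b→3 e→2  ←P0
  n2 'ce': ·  ←P1
  n3 'cb': d→4
  n4 'cbd': b→5
  n5 'cbdb': ·  ←P2
  n6 'd': c→7 d→17
  n7 'dc': c→8
  n8 'dcc': c→9
  n9 'dccc': e→10
  n10 'dccce': c→11
  n11 'dcccec': ·  ←P3
  n12 'b': d→13
  n13 'bd': e→14
  n14 'bde': b→15
  n15 'bdeb': b→16
  n16 'bdebb': ·  ←P4
  n17 'dd': d→18  ←P6
  n18 'ddd': ·  ←P5

BFS fail/out derivation:
  fail(1) 'c': from fail(0)=0 chase 'c': 0 ⇒ 0;  out={0}∪out(0)={0}
  fail(6) 'd': from fail(0)=0 chase 'd': 0 ⇒ 0;  out=∅∪out(0)=∅
  fail(12) 'b': from fail(0)=0 chase 'b': 0 ⇒ 0;  out=∅∪out(0)=∅
  fail(2) 'ce': from fail(1)=0 chase 'e': 0 ⇒ 0;  out={1}∪out(0)={1}
  fail(3) 'cb': from fail(1)=0 chase 'b': 0 ⇒ 12;  out=∅∪out(12)=∅
  fail(7) 'dc': from fail(6)=0 chase 'c': 0 ⇒ 1;  out=∅∪out(1)={0}
  fail(13) 'bd': from fail(12)=0 chase 'd': 0 ⇒ 6;  out=∅∪out(6)=∅
  fail(17) 'dd': from fail(6)=0 chase 'd': 0 ⇒ 6;  out={6}∪out(6)={6}
  fail(4) 'cbd': from fail(3)=12 chase 'd': 12 ⇒ 13;  out=∅∪out(13)=∅
  fail(8) 'dcc': from fail(7)=1 chase 'c': 1→0 ⇒ 1;  out=∅∪out(1)={0}
  fail(14) 'bde': from fail(13)=6 chase 'e': 6→0 ⇒ 0;  out=∅∪out(0)=∅
  fail(18) 'ddd': from fail(17)=6 chase 'd': 6 ⇒ 17;  out={5}∪out(17)={5,6}
  fail(5) 'cbdb': from fail(4)=13 chase 'b': 13→6→0 ⇒ 12;  out={2}∪out(12)={2}
  fail(9) 'dccc': from fail(8)=1 chase 'c': 1→0 ⇒ 1;  out=∅∪out(1)={0}
  fail(15) 'bdeb': from fail(14)=0 chase 'b': 0 ⇒ 12;  out=∅∪out(12)=∅
  fail(10) 'dccce': from fail(9)=1 chase 'e': 1 ⇒ 2;  out=∅∪out(2)={1}
  fail(16) 'bdebb': from fail(15)=12 chase 'b': 12→0 ⇒ 12;  out={4}∪out(12)={4}
  fail(11) 'dcccec': from fail(10)=2 chase 'c': 2→0 ⇒ 1;  out={3}∪out(1)={0,3}

Text stream:
i=0 'd': node 0→6
i=1 'd': node 6→17  → match P6@[0:1]
i=2 'd': node 17→18  → match P5@[0:2],P6@[1:2]
i=3 'd': node 18→18 (fail-walked)  → match P5@[1:3],P6@[2:3]
i=4 'd': node 18→18 (fail-walked)  → match P5@[2:4],P6@[3:4]
i=5 'd': node 18→18 (fail-walked)  → match P5@[3:5],P6@[4:5]
i=6 'a': node 18→0 (fail-walked)
i=7 'b': node 0→12
i=8 'd': node 12→13
i=9 'e': node 13→14
i=10 'b': node 14→15
i=11 'b': node 15→16  → match P4@[7:11]
i=12 'c': node 16→1 (fail-walked)  → match P0@[12:12]
i=13 'd': node 1→6 (fail-walked)
i=14 'c': node 6→7  → match P0@[14:14]
i=15 'd': node 7→6 (fail-walked)
i=16 'c': node 6→7  → match P0@[16:16]
i=17 'c': node 7→8  → match P0@[17:17]
i=18 'c': node 8→9  → match P0@[18:18]
i=19 'e': node 9→10  → match P1@[18:19]
i=20 'c': node 10→11  → match P0@[20:20],P3@[15:20]
i=21 'd': node 11→6 (fail-walked)
i=22 'c': node 6→7  → match P0@[22:22]
i=23 'c': node 7→8  → match P0@[23:23]
i=24 'c': node 8→9  → match P0@[24:24]
i=25 'e': node 9→10  → match P1@[24:25]
i=26 'c': node 10→11  → match P0@[26:26],P3@[21:26]
i=27 'b': node 11→3 (fail-walked)
i=28 'c': node 3→1 (fail-walked)  → match P0@[28:28]
i=29 'b': node 1→3
i=30 'd': node 3→4
i=31 'b': node 4→5  → match P2@[28:31]
i=32 'd': node 5→13 (fail-walked)
i=33 'e': node 13→14
i=34 'c': node 14→1 (fail-walked)  → match P0@[34:34]
i=35 'e': node 1→2  → match P1@[34:35]
i=36 'd': node 2→6 (fail-walked)
i=37 'd': node 6→17  → match P6@[36:37]
i=38 'd': node 17→18  → match P5@[36:38],P6@[37:38]
i=39 'd': node 18→18 (fail-walked)  → match P5@[37:39],P6@[38:39]
i=40 'd': node 18→18 (fail-walked)  → match P5@[38:40],P6@[39:40]
i=41 'b': node 18→12 (fail-walked)
i=42 'd': node 12→13
i=43 'e': node 13→14
i=44 'b': node 14→15
i=45 'b': node 15→16  → match P4@[41:45]
i=46 'b': node 16→12 (fail-walked)
i=47 'a': node 12→0 (fail-walked)
i=48 'd': node 0→6
i=49 'd': node 6→17  → match P6@[48:49]
i=50 'd': node 17→18  → match P5@[48:50],P6@[49:50]
i=51 'd': node 18→18 (fail-walked)  → match P5@[49:51],P6@[50:51]
i=52 'c': node 18→7 (fail-walked)  → match P0@[52:52]
i=53 'b': node 7→3 (fail-walked)
i=54 'd': node 3→4
i=55 'b': node 4→5  → match P2@[52:55]
i=56 'a': node 5→0 (fail-walked)
i=57 'c': node 0→1  → match P0@[57:57]
i=58 'c': node 1→1 (fail-walked)  → match P0@[58:58]
i=59 'a': node 1→0 (fail-walked)
i=60 'd': node 0→6
i=61 'd': node 6→17  → match P6@[60:61]
i=62 'd': node 17→18  → match P5@[60:62],P6@[61:62]
i=63 'c': node 18→7 (fail-walked)  → match P0@[63:63]
i=64 'b': node 7→3 (fail-walked)
i=65 'd': node 3→4
i=66 'b': node 4→5  → match P2@[63:66]
i=67 'c': node 5→1 (fail-walked)  → match P0@[67:67]

All matches (sorted): [[1,6],[2,5],[2,6],[3,5],[3,6],[4,5],[4,6],[5,5],[5,6],[11,4],[12,0],[14,0],[16,0],[17,0],[18,0],[19,1],[20,0],[20,3],[22,0],[23,0],[24,0],[25,1],[26,0],[26,3],[28,0],[31,2],[34,0],[35,1],[37,6],[38,5],[38,6],[39,5],[39,6],[40,5],[40,6],[45,4],[49,6],[50,5],[50,6],[51,5],[51,6],[52,0],[55,2],[57,0],[58,0],[61,6],[62,5],[62,6],[63,0],[66,2],[67,0]]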